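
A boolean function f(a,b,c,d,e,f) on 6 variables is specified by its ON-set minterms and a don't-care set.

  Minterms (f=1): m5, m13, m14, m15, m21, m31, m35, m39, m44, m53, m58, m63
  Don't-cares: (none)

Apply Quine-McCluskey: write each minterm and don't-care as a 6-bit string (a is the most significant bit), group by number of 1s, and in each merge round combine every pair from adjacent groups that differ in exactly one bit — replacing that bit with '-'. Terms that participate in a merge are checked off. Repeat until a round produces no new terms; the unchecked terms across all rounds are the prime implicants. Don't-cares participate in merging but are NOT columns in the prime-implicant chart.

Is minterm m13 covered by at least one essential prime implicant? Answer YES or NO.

NO

[col 0] 000101*, 001101*, 001110*, 001111*, 010101*, 011111*, 100011*, 100111*, 101100, 110101*, 111010, 111111*
[col 1] -10101, -11111, 0-0101, 0-1111, 00-101, 0011-1, 00111-, 100-11
Prime implicants: -10101, -11111, 0-0101, 0-1111, 00-101, 0011-1, 00111-, 100-11, 101100, 111010
PI chart (minterm → PIs covering it):
  5 | 0-0101,00-101
  13 | 00-101,0011-1
  14 | 00111-  (sole → essential)
  15 | 0-1111,0011-1,00111-
  21 | -10101,0-0101
  31 | -11111,0-1111
  35 | 100-11  (sole → essential)
  39 | 100-11  (sole → essential)
  44 | 101100  (sole → essential)
  53 | -10101  (sole → essential)
  58 | 111010  (sole → essential)
  63 | -11111  (sole → essential)
Essential prime implicants: -10101, -11111, 00111-, 100-11, 101100, 111010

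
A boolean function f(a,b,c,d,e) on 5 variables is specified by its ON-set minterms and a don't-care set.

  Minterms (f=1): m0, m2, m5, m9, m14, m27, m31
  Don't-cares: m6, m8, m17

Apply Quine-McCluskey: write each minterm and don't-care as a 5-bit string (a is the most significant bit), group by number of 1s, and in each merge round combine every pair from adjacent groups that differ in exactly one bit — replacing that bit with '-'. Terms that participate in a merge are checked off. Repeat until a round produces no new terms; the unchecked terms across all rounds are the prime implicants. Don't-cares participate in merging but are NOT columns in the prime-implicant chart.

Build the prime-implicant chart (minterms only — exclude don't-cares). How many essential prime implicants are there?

[col 0] 00000*, 00010*, 00101, 00110*, 01000*, 01001*, 01110*, 10001, 11011*, 11111*
[col 1] 0-000, 0-110, 00-10, 000-0, 0100-, 11-11
Prime implicants: 0-000, 0-110, 00-10, 000-0, 00101, 0100-, 10001, 11-11
PI chart (minterm → PIs covering it):
  0 | 0-000,000-0
  2 | 00-10,000-0
  5 | 00101  (sole → essential)
  9 | 0100-  (sole → essential)
  14 | 0-110  (sole → essential)
  27 | 11-11  (sole → essential)
  31 | 11-11  (sole → essential)
Essential prime implicants: 0-110, 00101, 0100-, 11-11

4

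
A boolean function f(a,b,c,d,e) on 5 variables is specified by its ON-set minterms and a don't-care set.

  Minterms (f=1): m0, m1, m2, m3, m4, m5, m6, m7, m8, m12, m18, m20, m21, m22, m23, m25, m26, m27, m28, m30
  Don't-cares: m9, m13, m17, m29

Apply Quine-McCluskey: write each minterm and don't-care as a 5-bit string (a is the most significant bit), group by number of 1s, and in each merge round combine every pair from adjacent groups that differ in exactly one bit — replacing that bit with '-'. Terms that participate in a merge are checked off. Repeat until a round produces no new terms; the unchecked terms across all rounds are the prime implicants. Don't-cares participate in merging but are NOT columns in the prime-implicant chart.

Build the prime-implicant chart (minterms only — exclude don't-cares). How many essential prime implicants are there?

size-2^0 implicants → 00000(✓)  00001(✓)  00010(✓)  00011(✓)  00100(✓)  00101(✓)  00110(✓)  00111(✓)  01000(✓)  01001(✓)  01100(✓)  01101(✓)  10001(✓)  10010(✓)  10100(✓)  10101(✓)  10110(✓)  10111(✓)  11001(✓)  11010(✓)  11011(✓)  11100(✓)  11101(✓)  11110(✓)
size-2^1 implicants → -0001(✓)  -0010(✓)  -0100(✓)  -0101(✓)  -0110(✓)  -0111(✓)  -1001(✓)  -1100(✓)  -1101(✓)  0-000(✓)  0-001(✓)  0-100(✓)  0-101(✓)  00-00(✓)  00-01(✓)  00-10(✓)  00-11(✓)  000-0(✓)  000-1(✓)  0000-(✓)  0001-(✓)  001-0(✓)  001-1(✓)  0010-(✓)  0011-(✓)  01-00(✓)  01-01(✓)  0100-(✓)  0110-(✓)  1-001(✓)  1-010(✓)  1-100(✓)  1-101(✓)  1-110(✓)  10-01(✓)  10-10(✓)  101-0(✓)  101-1(✓)  1010-(✓)  1011-(✓)  11-01(✓)  11-10(✓)  110-1  1101-  111-0(✓)  1110-(✓)
size-2^2 implicants → --001(✓)  --100(✓)  --101(✓)  -0-01(✓)  -0-10  -01-0(✓)  -01-1(✓)  -010-(✓)  -011-(✓)  -1-01(✓)  -110-(✓)  0--00(✓)  0--01(✓)  0-00-(✓)  0-10-(✓)  00--0(✓)  00--1(✓)  00-0-(✓)  00-1-(✓)  000--(✓)  001--(✓)  01-0-(✓)  1--01(✓)  1--10  1-1-0  1-10-(✓)  101--(✓)
size-2^3 implicants → ---01  --10-  -01--  0--0-  00---
Unchecked terms (primes): ---01, --10-, -0-10, -01--, 0--0-, 00---, 1--10, 1-1-0, 110-1, 1101-
Minterm coverage:
  m0 ⊆ 0--0-,00---
  m1 ⊆ ---01,0--0-,00---
  m2 ⊆ -0-10,00---
  m3 ⊆ 00--- [E]
  m4 ⊆ --10-,-01--,0--0-,00---
  m5 ⊆ ---01,--10-,-01--,0--0-,00---
  m6 ⊆ -0-10,-01--,00---
  m7 ⊆ -01--,00---
  m8 ⊆ 0--0- [E]
  m12 ⊆ --10-,0--0-
  m18 ⊆ -0-10,1--10
  m20 ⊆ --10-,-01--,1-1-0
  m21 ⊆ ---01,--10-,-01--
  m22 ⊆ -0-10,-01--,1--10,1-1-0
  m23 ⊆ -01-- [E]
  m25 ⊆ ---01,110-1
  m26 ⊆ 1--10,1101-
  m27 ⊆ 110-1,1101-
  m28 ⊆ --10-,1-1-0
  m30 ⊆ 1--10,1-1-0
E = {-01--, 0--0-, 00---}

3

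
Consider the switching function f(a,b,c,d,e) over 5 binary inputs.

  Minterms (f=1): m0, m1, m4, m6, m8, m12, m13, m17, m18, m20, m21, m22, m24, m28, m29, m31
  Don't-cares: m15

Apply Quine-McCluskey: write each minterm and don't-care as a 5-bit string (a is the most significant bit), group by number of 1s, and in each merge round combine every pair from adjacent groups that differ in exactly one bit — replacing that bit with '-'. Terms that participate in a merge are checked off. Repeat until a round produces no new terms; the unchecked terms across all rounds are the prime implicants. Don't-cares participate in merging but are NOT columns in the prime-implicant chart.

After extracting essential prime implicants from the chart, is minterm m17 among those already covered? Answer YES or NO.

NO

[col 0] 00000*, 00001*, 00100*, 00110*, 01000*, 01100*, 01101*, 01111*, 10001*, 10010*, 10100*, 10101*, 10110*, 11000*, 11100*, 11101*, 11111*
[col 1] -0001, -0100*, -0110*, -1000*, -1100*, -1101*, -1111*, 0-000*, 0-100*, 00-00*, 0000-, 001-0*, 01-00*, 011-1*, 0110-*, 1-100*, 1-101*, 10-01, 10-10, 101-0*, 1010-*, 11-00*, 111-1*, 1110-*
[col 2] --100, -01-0, -1-00, -11-1, -110-, 0--00, 1-10-
Prime implicants: --100, -0001, -01-0, -1-00, -11-1, -110-, 0--00, 0000-, 1-10-, 10-01, 10-10
PI chart (minterm → PIs covering it):
  0 | 0--00,0000-
  1 | -0001,0000-
  4 | --100,-01-0,0--00
  6 | -01-0  (sole → essential)
  8 | -1-00,0--00
  12 | --100,-1-00,-110-,0--00
  13 | -11-1,-110-
  17 | -0001,10-01
  18 | 10-10  (sole → essential)
  20 | --100,-01-0,1-10-
  21 | 1-10-,10-01
  22 | -01-0,10-10
  24 | -1-00  (sole → essential)
  28 | --100,-1-00,-110-,1-10-
  29 | -11-1,-110-,1-10-
  31 | -11-1  (sole → essential)
Essential prime implicants: -01-0, -1-00, -11-1, 10-10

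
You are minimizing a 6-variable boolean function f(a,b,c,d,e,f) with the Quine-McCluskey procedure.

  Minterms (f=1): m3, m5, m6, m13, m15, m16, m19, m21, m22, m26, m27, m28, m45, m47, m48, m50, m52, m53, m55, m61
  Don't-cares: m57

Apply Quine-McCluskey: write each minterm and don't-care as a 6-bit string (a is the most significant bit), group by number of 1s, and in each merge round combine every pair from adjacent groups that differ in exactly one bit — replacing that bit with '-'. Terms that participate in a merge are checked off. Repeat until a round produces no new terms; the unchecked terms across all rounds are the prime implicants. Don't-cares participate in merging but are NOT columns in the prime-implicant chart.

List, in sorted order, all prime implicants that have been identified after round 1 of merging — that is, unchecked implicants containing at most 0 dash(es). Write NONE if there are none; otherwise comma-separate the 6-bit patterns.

Round 0: 000011✓ 000101✓ 000110✓ 001101✓ 001111✓ 010000✓ 010011✓ 010101✓ 010110✓ 011010✓ 011011✓ 011100 101101✓ 101111✓ 110000✓ 110010✓ 110100✓ 110101✓ 110111✓ 111001✓ 111101✓
Round 1: -01101✓ -01111✓ -10000 -10101 0-0011 0-0101 0-0110 00-101 0011-1✓ 01-011 01101- 1-1101 1011-1✓ 11-101 110-00 1100-0 1101-1 11010- 111-01
Round 2: -011-1
PIs = {-011-1, -10000, -10101, 0-0011, 0-0101, 0-0110, 00-101, 01-011, 01101-, 011100, 1-1101, 11-101, 110-00, 1100-0, 1101-1, 11010-, 111-01}

011100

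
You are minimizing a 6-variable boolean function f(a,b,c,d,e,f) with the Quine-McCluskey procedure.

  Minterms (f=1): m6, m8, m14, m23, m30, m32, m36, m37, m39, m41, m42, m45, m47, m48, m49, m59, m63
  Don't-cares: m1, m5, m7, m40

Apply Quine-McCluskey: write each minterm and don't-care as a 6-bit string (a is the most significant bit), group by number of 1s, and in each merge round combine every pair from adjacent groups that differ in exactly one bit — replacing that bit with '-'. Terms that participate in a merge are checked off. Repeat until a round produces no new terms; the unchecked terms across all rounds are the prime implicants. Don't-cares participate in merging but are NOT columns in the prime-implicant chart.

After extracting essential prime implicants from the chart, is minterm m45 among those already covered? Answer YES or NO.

[col 0] 000001*, 000101*, 000110*, 000111*, 001000*, 001110*, 010111*, 011110*, 100000*, 100100*, 100101*, 100111*, 101000*, 101001*, 101010*, 101101*, 101111*, 110000*, 110001*, 111011*, 111111*
[col 1] -00101*, -00111*, -01000, 0-0111, 0-1110, 00-110, 000-01, 0001-1*, 00011-, 1-0000, 1-1111, 10-000, 10-101*, 10-111*, 100-00, 1001-1*, 10010-, 101-01, 1010-0, 10100-, 1011-1*, 11000-, 111-11
[col 2] -001-1, 10-1-1
Prime implicants: -001-1, -01000, 0-0111, 0-1110, 00-110, 000-01, 00011-, 1-0000, 1-1111, 10-000, 10-1-1, 100-00, 10010-, 101-01, 1010-0, 10100-, 11000-, 111-11
PI chart (minterm → PIs covering it):
  6 | 00-110,00011-
  8 | -01000  (sole → essential)
  14 | 0-1110,00-110
  23 | 0-0111  (sole → essential)
  30 | 0-1110  (sole → essential)
  32 | 1-0000,10-000,100-00
  36 | 100-00,10010-
  37 | -001-1,10-1-1,10010-
  39 | -001-1,10-1-1
  41 | 101-01,10100-
  42 | 1010-0  (sole → essential)
  45 | 10-1-1,101-01
  47 | 1-1111,10-1-1
  48 | 1-0000,11000-
  49 | 11000-  (sole → essential)
  59 | 111-11  (sole → essential)
  63 | 1-1111,111-11
Essential prime implicants: -01000, 0-0111, 0-1110, 1010-0, 11000-, 111-11

NO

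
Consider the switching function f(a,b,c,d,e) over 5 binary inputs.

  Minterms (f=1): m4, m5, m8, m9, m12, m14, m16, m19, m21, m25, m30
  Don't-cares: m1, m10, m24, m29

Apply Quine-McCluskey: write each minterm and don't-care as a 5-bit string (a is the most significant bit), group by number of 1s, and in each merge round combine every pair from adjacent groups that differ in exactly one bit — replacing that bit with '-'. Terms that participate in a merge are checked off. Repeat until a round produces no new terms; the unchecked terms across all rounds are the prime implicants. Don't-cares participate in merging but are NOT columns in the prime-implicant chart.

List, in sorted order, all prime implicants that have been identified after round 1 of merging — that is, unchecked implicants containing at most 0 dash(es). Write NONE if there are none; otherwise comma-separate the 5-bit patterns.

size-2^0 implicants → 00001(✓)  00100(✓)  00101(✓)  01000(✓)  01001(✓)  01010(✓)  01100(✓)  01110(✓)  10000(✓)  10011  10101(✓)  11000(✓)  11001(✓)  11101(✓)  11110(✓)
size-2^1 implicants → -0101  -1000(✓)  -1001(✓)  -1110  0-001  0-100  00-01  0010-  01-00(✓)  01-10(✓)  010-0(✓)  0100-(✓)  011-0(✓)  1-000  1-101  11-01  1100-(✓)
size-2^2 implicants → -100-  01--0
Unchecked terms (primes): -0101, -100-, -1110, 0-001, 0-100, 00-01, 0010-, 01--0, 1-000, 1-101, 10011, 11-01

10011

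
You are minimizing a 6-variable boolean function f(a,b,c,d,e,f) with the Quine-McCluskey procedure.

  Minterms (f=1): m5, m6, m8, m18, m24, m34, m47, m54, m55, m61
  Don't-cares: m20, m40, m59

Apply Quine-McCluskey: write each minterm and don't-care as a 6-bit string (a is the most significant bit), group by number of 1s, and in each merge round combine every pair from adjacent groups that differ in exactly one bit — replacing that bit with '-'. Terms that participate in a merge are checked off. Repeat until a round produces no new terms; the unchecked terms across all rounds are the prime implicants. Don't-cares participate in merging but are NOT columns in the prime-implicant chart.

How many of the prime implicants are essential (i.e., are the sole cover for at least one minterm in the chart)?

8

Round 0: 000101 000110 001000✓ 010010 010100 011000✓ 100010 101000✓ 101111 110110✓ 110111✓ 111011 111101
Round 1: -01000 0-1000 11011-
PIs = {-01000, 0-1000, 000101, 000110, 010010, 010100, 100010, 101111, 11011-, 111011, 111101}
Coverage chart:
  m5: 000101 ←essential
  m6: 000110 ←essential
  m8: -01000,0-1000
  m18: 010010 ←essential
  m24: 0-1000 ←essential
  m34: 100010 ←essential
  m47: 101111 ←essential
  m54: 11011- ←essential
  m55: 11011- ←essential
  m61: 111101 ←essential
Essential: 0-1000, 000101, 000110, 010010, 100010, 101111, 11011-, 111101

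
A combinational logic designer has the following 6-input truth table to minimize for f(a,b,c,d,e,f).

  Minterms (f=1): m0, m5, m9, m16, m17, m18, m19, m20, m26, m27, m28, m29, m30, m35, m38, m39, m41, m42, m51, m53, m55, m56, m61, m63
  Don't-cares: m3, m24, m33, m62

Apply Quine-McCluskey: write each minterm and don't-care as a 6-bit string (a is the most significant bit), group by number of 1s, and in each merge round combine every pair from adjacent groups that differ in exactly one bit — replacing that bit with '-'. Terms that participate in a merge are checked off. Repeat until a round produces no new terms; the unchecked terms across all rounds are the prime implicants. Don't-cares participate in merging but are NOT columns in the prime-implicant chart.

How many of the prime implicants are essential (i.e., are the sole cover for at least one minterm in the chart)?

size-2^0 implicants → 000000(✓)  000011(✓)  000101  001001(✓)  010000(✓)  010001(✓)  010010(✓)  010011(✓)  010100(✓)  011000(✓)  011010(✓)  011011(✓)  011100(✓)  011101(✓)  011110(✓)  100001(✓)  100011(✓)  100110(✓)  100111(✓)  101001(✓)  101010  110011(✓)  110101(✓)  110111(✓)  111000(✓)  111101(✓)  111110(✓)  111111(✓)
size-2^1 implicants → -00011(✓)  -01001  -10011(✓)  -11000  -11101  -11110  0-0000  0-0011(✓)  01-000(✓)  01-010(✓)  01-011(✓)  01-100(✓)  010-00(✓)  0100-0(✓)  0100-1(✓)  01000-(✓)  01001-(✓)  011-00(✓)  011-10(✓)  0110-0(✓)  01101-(✓)  0111-0(✓)  01110-  1-0011(✓)  1-0111(✓)  10-001  100-11(✓)  1000-1  10011-  11-101(✓)  11-111(✓)  110-11(✓)  1101-1(✓)  1111-1(✓)  11111-
size-2^2 implicants → --0011  01--00  01-0-0  01-01-  0100--  011--0  1-0-11  11-1-1
Unchecked terms (primes): --0011, -01001, -11000, -11101, -11110, 0-0000, 000101, 01--00, 01-0-0, 01-01-, 0100--, 011--0, 01110-, 1-0-11, 10-001, 1000-1, 10011-, 101010, 11-1-1, 11111-
Minterm coverage:
  m0 ⊆ 0-0000 [E]
  m5 ⊆ 000101 [E]
  m9 ⊆ -01001 [E]
  m16 ⊆ 0-0000,01--00,01-0-0,0100--
  m17 ⊆ 0100-- [E]
  m18 ⊆ 01-0-0,01-01-,0100--
  m19 ⊆ --0011,01-01-,0100--
  m20 ⊆ 01--00 [E]
  m26 ⊆ 01-0-0,01-01-,011--0
  m27 ⊆ 01-01- [E]
  m28 ⊆ 01--00,011--0,01110-
  m29 ⊆ -11101,01110-
  m30 ⊆ -11110,011--0
  m35 ⊆ --0011,1-0-11,1000-1
  m38 ⊆ 10011- [E]
  m39 ⊆ 1-0-11,10011-
  m41 ⊆ -01001,10-001
  m42 ⊆ 101010 [E]
  m51 ⊆ --0011,1-0-11
  m53 ⊆ 11-1-1 [E]
  m55 ⊆ 1-0-11,11-1-1
  m56 ⊆ -11000 [E]
  m61 ⊆ -11101,11-1-1
  m63 ⊆ 11-1-1,11111-
E = {-01001, -11000, 0-0000, 000101, 01--00, 01-01-, 0100--, 10011-, 101010, 11-1-1}

10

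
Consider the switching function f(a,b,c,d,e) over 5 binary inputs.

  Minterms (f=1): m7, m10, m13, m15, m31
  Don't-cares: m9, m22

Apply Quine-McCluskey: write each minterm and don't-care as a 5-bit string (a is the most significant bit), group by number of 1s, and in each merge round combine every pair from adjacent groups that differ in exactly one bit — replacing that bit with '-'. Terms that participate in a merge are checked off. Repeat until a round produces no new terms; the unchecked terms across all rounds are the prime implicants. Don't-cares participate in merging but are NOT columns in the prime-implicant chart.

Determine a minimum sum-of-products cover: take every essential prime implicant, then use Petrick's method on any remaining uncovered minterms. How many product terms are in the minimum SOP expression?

4

[col 0] 00111*, 01001*, 01010, 01101*, 01111*, 10110, 11111*
[col 1] -1111, 0-111, 01-01, 011-1
Prime implicants: -1111, 0-111, 01-01, 01010, 011-1, 10110
PI chart (minterm → PIs covering it):
  7 | 0-111  (sole → essential)
  10 | 01010  (sole → essential)
  13 | 01-01,011-1
  15 | -1111,0-111,011-1
  31 | -1111  (sole → essential)
Essential prime implicants: -1111, 0-111, 01010
Petrick residual → 01-01
Minimum SOP uses 4 PIs: bcde + a'cde + a'bd'e + a'bc'de'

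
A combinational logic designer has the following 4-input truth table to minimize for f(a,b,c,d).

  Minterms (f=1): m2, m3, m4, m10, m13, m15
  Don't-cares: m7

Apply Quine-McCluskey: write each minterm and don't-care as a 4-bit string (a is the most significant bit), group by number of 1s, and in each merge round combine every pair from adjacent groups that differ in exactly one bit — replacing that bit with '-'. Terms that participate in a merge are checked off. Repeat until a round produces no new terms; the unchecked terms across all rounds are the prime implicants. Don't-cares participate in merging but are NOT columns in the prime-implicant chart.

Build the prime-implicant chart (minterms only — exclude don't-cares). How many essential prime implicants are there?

Round 0: 0010✓ 0011✓ 0100 0111✓ 1010✓ 1101✓ 1111✓
Round 1: -010 -111 0-11 001- 11-1
PIs = {-010, -111, 0-11, 001-, 0100, 11-1}
Coverage chart:
  m2: -010,001-
  m3: 0-11,001-
  m4: 0100 ←essential
  m10: -010 ←essential
  m13: 11-1 ←essential
  m15: -111,11-1
Essential: -010, 0100, 11-1

3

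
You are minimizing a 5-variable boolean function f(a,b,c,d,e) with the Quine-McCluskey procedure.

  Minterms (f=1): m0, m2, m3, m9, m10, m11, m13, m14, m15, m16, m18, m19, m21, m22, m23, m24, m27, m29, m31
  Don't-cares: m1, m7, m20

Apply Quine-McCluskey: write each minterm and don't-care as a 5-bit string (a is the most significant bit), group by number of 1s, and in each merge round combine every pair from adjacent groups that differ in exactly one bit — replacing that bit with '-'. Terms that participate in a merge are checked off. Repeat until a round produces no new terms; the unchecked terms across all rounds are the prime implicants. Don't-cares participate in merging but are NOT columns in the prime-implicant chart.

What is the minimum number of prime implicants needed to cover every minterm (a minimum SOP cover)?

[col 0] 00000*, 00001*, 00010*, 00011*, 00111*, 01001*, 01010*, 01011*, 01101*, 01110*, 01111*, 10000*, 10010*, 10011*, 10100*, 10101*, 10110*, 10111*, 11000*, 11011*, 11101*, 11111*
[col 1] -0000*, -0010*, -0011*, -0111*, -1011*, -1101*, -1111*, 0-001*, 0-010*, 0-011*, 0-111*, 00-11*, 000-0*, 000-1*, 0000-*, 0001-*, 01-01*, 01-10*, 01-11*, 010-1*, 0101-*, 011-1*, 0111-*, 1-000, 1-011*, 1-101*, 1-111*, 10-00*, 10-10*, 10-11*, 100-0*, 1001-*, 101-0*, 101-1*, 1010-*, 1011-*, 11-11*, 111-1*
[col 2] --011*, --111*, -0-11*, -00-0, -001-, -1-11*, -11-1, 0--11*, 0-0-1, 0-01-, 000--, 01--1, 01-1-, 1--11*, 1-1-1, 10--0, 10-1-, 101--
[col 3] ---11
Prime implicants: ---11, -00-0, -001-, -11-1, 0-0-1, 0-01-, 000--, 01--1, 01-1-, 1-000, 1-1-1, 10--0, 10-1-, 101--
PI chart (minterm → PIs covering it):
  0 | -00-0,000--
  2 | -00-0,-001-,0-01-,000--
  3 | ---11,-001-,0-0-1,0-01-,000--
  9 | 0-0-1,01--1
  10 | 0-01-,01-1-
  11 | ---11,0-0-1,0-01-,01--1,01-1-
  13 | -11-1,01--1
  14 | 01-1-  (sole → essential)
  15 | ---11,-11-1,01--1,01-1-
  16 | -00-0,1-000,10--0
  18 | -00-0,-001-,10--0,10-1-
  19 | ---11,-001-,10-1-
  21 | 1-1-1,101--
  22 | 10--0,10-1-,101--
  23 | ---11,1-1-1,10-1-,101--
  24 | 1-000  (sole → essential)
  27 | ---11  (sole → essential)
  29 | -11-1,1-1-1
  31 | ---11,-11-1,1-1-1
Essential prime implicants: ---11, 01-1-, 1-000
Petrick residual → -00-0, -11-1, 0-0-1, 101--
Minimum SOP uses 7 PIs: de + b'c'e' + bce + a'c'e + a'bd + ac'd'e' + ab'c

7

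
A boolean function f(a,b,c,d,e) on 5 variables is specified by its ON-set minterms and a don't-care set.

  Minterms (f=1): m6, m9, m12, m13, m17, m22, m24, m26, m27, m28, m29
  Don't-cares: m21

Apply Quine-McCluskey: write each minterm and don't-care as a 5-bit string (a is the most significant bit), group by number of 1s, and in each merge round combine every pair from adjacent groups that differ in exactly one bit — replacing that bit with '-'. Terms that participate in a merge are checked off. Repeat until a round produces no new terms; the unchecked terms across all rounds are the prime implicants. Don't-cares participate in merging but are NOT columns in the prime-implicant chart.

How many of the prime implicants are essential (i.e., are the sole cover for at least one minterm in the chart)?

5

size-2^0 implicants → 00110(✓)  01001(✓)  01100(✓)  01101(✓)  10001(✓)  10101(✓)  10110(✓)  11000(✓)  11010(✓)  11011(✓)  11100(✓)  11101(✓)
size-2^1 implicants → -0110  -1100(✓)  -1101(✓)  01-01  0110-(✓)  1-101  10-01  11-00  110-0  1101-  1110-(✓)
size-2^2 implicants → -110-
Unchecked terms (primes): -0110, -110-, 01-01, 1-101, 10-01, 11-00, 110-0, 1101-
Minterm coverage:
  m6 ⊆ -0110 [E]
  m9 ⊆ 01-01 [E]
  m12 ⊆ -110- [E]
  m13 ⊆ -110-,01-01
  m17 ⊆ 10-01 [E]
  m22 ⊆ -0110 [E]
  m24 ⊆ 11-00,110-0
  m26 ⊆ 110-0,1101-
  m27 ⊆ 1101- [E]
  m28 ⊆ -110-,11-00
  m29 ⊆ -110-,1-101
E = {-0110, -110-, 01-01, 10-01, 1101-}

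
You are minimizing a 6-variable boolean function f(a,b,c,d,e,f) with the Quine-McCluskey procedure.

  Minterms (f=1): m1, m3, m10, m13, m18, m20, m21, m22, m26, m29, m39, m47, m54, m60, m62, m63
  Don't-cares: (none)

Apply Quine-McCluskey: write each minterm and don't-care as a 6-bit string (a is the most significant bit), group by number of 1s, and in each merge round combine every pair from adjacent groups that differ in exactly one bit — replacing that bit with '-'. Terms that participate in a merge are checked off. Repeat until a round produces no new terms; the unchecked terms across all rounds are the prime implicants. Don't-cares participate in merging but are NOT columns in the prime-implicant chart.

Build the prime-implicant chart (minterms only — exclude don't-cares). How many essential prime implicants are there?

5

size-2^0 implicants → 000001(✓)  000011(✓)  001010(✓)  001101(✓)  010010(✓)  010100(✓)  010101(✓)  010110(✓)  011010(✓)  011101(✓)  100111(✓)  101111(✓)  110110(✓)  111100(✓)  111110(✓)  111111(✓)
size-2^1 implicants → -10110  0-1010  0-1101  0000-1  01-010  01-101  010-10  0101-0  01010-  1-1111  10-111  11-110  1111-0  11111-
Unchecked terms (primes): -10110, 0-1010, 0-1101, 0000-1, 01-010, 01-101, 010-10, 0101-0, 01010-, 1-1111, 10-111, 11-110, 1111-0, 11111-
Minterm coverage:
  m1 ⊆ 0000-1 [E]
  m3 ⊆ 0000-1 [E]
  m10 ⊆ 0-1010 [E]
  m13 ⊆ 0-1101 [E]
  m18 ⊆ 01-010,010-10
  m20 ⊆ 0101-0,01010-
  m21 ⊆ 01-101,01010-
  m22 ⊆ -10110,010-10,0101-0
  m26 ⊆ 0-1010,01-010
  m29 ⊆ 0-1101,01-101
  m39 ⊆ 10-111 [E]
  m47 ⊆ 1-1111,10-111
  m54 ⊆ -10110,11-110
  m60 ⊆ 1111-0 [E]
  m62 ⊆ 11-110,1111-0,11111-
  m63 ⊆ 1-1111,11111-
E = {0-1010, 0-1101, 0000-1, 10-111, 1111-0}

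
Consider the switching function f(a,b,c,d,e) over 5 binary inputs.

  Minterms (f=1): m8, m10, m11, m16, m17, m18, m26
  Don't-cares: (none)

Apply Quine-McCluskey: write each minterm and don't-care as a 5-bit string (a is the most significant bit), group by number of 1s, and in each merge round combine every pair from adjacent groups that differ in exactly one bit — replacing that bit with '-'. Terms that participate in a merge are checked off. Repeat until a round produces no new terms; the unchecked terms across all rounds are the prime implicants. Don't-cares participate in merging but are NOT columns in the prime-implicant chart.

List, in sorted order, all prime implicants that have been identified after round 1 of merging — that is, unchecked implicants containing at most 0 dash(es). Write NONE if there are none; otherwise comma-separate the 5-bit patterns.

size-2^0 implicants → 01000(✓)  01010(✓)  01011(✓)  10000(✓)  10001(✓)  10010(✓)  11010(✓)
size-2^1 implicants → -1010  010-0  0101-  1-010  100-0  1000-
Unchecked terms (primes): -1010, 010-0, 0101-, 1-010, 100-0, 1000-

NONE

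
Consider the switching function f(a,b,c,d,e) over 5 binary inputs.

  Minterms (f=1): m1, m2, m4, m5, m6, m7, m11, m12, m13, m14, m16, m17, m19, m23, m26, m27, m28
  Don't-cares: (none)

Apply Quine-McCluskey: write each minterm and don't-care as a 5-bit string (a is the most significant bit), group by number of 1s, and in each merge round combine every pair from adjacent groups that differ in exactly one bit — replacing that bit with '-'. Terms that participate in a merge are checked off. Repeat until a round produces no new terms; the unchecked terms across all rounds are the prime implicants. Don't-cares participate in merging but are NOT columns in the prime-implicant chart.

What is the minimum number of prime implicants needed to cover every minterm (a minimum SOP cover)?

10

size-2^0 implicants → 00001(✓)  00010(✓)  00100(✓)  00101(✓)  00110(✓)  00111(✓)  01011(✓)  01100(✓)  01101(✓)  01110(✓)  10000(✓)  10001(✓)  10011(✓)  10111(✓)  11010(✓)  11011(✓)  11100(✓)
size-2^1 implicants → -0001  -0111  -1011  -1100  0-100(✓)  0-101(✓)  0-110(✓)  00-01  00-10  001-0(✓)  001-1(✓)  0010-(✓)  0011-(✓)  011-0(✓)  0110-(✓)  1-011  10-11  100-1  1000-  1101-
size-2^2 implicants → 0-1-0  0-10-  001--
Unchecked terms (primes): -0001, -0111, -1011, -1100, 0-1-0, 0-10-, 00-01, 00-10, 001--, 1-011, 10-11, 100-1, 1000-, 1101-
Minterm coverage:
  m1 ⊆ -0001,00-01
  m2 ⊆ 00-10 [E]
  m4 ⊆ 0-1-0,0-10-,001--
  m5 ⊆ 0-10-,00-01,001--
  m6 ⊆ 0-1-0,00-10,001--
  m7 ⊆ -0111,001--
  m11 ⊆ -1011 [E]
  m12 ⊆ -1100,0-1-0,0-10-
  m13 ⊆ 0-10- [E]
  m14 ⊆ 0-1-0 [E]
  m16 ⊆ 1000- [E]
  m17 ⊆ -0001,100-1,1000-
  m19 ⊆ 1-011,10-11,100-1
  m23 ⊆ -0111,10-11
  m26 ⊆ 1101- [E]
  m27 ⊆ -1011,1-011,1101-
  m28 ⊆ -1100 [E]
E = {-1011, -1100, 0-1-0, 0-10-, 00-10, 1000-, 1101-}
Petrick residual → -0001, -0111, 1-011
Cover = b'c'd'e + b'cde + bc'de + bcd'e' + a'ce' + a'cd' + a'b'de' + ac'de + ab'c'd' + abc'd  |cover|=10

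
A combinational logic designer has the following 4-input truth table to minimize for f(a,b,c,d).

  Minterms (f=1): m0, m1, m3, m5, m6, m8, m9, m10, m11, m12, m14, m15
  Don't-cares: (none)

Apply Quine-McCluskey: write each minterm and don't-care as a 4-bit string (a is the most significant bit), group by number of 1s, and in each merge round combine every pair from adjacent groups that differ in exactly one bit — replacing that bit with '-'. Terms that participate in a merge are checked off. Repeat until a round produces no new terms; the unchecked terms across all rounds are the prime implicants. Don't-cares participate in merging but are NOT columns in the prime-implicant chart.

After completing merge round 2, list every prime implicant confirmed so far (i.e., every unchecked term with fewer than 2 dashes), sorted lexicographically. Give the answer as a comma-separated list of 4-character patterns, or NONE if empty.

-110, 0-01

size-2^0 implicants → 0000(✓)  0001(✓)  0011(✓)  0101(✓)  0110(✓)  1000(✓)  1001(✓)  1010(✓)  1011(✓)  1100(✓)  1110(✓)  1111(✓)
size-2^1 implicants → -000(✓)  -001(✓)  -011(✓)  -110  0-01  00-1(✓)  000-(✓)  1-00(✓)  1-10(✓)  1-11(✓)  10-0(✓)  10-1(✓)  100-(✓)  101-(✓)  11-0(✓)  111-(✓)
size-2^2 implicants → -0-1  -00-  1--0  1-1-  10--
Unchecked terms (primes): -0-1, -00-, -110, 0-01, 1--0, 1-1-, 10--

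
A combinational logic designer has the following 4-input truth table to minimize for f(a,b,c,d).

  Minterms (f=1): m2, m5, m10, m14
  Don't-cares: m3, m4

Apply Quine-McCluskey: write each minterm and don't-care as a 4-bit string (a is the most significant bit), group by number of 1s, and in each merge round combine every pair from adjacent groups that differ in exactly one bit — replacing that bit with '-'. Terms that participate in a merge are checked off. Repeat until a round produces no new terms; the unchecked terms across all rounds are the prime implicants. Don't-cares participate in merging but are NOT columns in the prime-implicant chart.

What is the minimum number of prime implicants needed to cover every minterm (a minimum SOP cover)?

size-2^0 implicants → 0010(✓)  0011(✓)  0100(✓)  0101(✓)  1010(✓)  1110(✓)
size-2^1 implicants → -010  001-  010-  1-10
Unchecked terms (primes): -010, 001-, 010-, 1-10
Minterm coverage:
  m2 ⊆ -010,001-
  m5 ⊆ 010- [E]
  m10 ⊆ -010,1-10
  m14 ⊆ 1-10 [E]
E = {010-, 1-10}
Petrick residual → -010
Cover = b'cd' + a'bc' + acd'  |cover|=3

3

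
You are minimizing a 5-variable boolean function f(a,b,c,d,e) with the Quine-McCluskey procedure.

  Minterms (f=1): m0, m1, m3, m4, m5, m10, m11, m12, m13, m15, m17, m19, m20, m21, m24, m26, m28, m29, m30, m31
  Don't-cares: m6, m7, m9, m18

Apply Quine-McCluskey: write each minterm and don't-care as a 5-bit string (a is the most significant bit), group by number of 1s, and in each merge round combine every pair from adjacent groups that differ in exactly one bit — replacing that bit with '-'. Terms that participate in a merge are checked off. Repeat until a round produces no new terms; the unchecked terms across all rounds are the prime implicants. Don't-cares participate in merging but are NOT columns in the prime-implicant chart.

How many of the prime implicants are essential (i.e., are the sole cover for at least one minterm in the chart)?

[col 0] 00000*, 00001*, 00011*, 00100*, 00101*, 00110*, 00111*, 01001*, 01010*, 01011*, 01100*, 01101*, 01111*, 10001*, 10010*, 10011*, 10100*, 10101*, 11000*, 11010*, 11100*, 11101*, 11110*, 11111*
[col 1] -0001*, -0011*, -0100*, -0101*, -1010, -1100*, -1101*, -1111*, 0-001*, 0-011*, 0-100*, 0-101*, 0-111*, 00-00*, 00-01*, 00-11*, 000-1*, 0000-*, 001-0*, 001-1*, 0010-*, 0011-*, 01-01*, 01-11*, 010-1*, 0101-, 011-1*, 0110-*, 1-010, 1-100*, 1-101*, 10-01*, 100-1*, 1001-, 1010-*, 11-00*, 11-10*, 110-0*, 111-0*, 111-1*, 1110-*, 1111-*
[col 2] --100*, --101*, -0-01, -00-1, -010-*, -11-1, -110-*, 0--01*, 0--11*, 0-0-1*, 0-1-1*, 0-10-*, 00--1*, 00-0-, 001--, 01--1*, 1-10-*, 11--0, 111--
[col 3] --10-, 0---1
Prime implicants: --10-, -0-01, -00-1, -1010, -11-1, 0---1, 00-0-, 001--, 0101-, 1-010, 1001-, 11--0, 111--
PI chart (minterm → PIs covering it):
  0 | 00-0-  (sole → essential)
  1 | -0-01,-00-1,0---1,00-0-
  3 | -00-1,0---1
  4 | --10-,00-0-,001--
  5 | --10-,-0-01,0---1,00-0-,001--
  10 | -1010,0101-
  11 | 0---1,0101-
  12 | --10-  (sole → essential)
  13 | --10-,-11-1,0---1
  15 | -11-1,0---1
  17 | -0-01,-00-1
  19 | -00-1,1001-
  20 | --10-  (sole → essential)
  21 | --10-,-0-01
  24 | 11--0  (sole → essential)
  26 | -1010,1-010,11--0
  28 | --10-,11--0,111--
  29 | --10-,-11-1,111--
  30 | 11--0,111--
  31 | -11-1,111--
Essential prime implicants: --10-, 00-0-, 11--0

3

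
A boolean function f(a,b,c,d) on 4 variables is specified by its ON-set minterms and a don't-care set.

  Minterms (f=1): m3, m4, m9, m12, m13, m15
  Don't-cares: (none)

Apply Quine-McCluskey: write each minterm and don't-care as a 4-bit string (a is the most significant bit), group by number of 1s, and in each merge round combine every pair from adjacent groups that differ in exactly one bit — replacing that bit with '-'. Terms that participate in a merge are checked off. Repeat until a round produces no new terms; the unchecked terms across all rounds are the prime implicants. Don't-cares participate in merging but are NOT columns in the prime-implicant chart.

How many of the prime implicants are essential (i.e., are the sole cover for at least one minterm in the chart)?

4

size-2^0 implicants → 0011  0100(✓)  1001(✓)  1100(✓)  1101(✓)  1111(✓)
size-2^1 implicants → -100  1-01  11-1  110-
Unchecked terms (primes): -100, 0011, 1-01, 11-1, 110-
Minterm coverage:
  m3 ⊆ 0011 [E]
  m4 ⊆ -100 [E]
  m9 ⊆ 1-01 [E]
  m12 ⊆ -100,110-
  m13 ⊆ 1-01,11-1,110-
  m15 ⊆ 11-1 [E]
E = {-100, 0011, 1-01, 11-1}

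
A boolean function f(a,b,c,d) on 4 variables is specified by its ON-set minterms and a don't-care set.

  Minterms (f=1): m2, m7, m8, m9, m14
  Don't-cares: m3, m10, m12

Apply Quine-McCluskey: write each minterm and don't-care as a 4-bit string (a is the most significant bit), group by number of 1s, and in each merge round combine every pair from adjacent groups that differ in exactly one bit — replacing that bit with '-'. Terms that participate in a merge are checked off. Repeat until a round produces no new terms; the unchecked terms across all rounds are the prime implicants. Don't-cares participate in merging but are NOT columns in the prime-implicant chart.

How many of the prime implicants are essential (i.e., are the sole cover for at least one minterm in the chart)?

[col 0] 0010*, 0011*, 0111*, 1000*, 1001*, 1010*, 1100*, 1110*
[col 1] -010, 0-11, 001-, 1-00*, 1-10*, 10-0*, 100-, 11-0*
[col 2] 1--0
Prime implicants: -010, 0-11, 001-, 1--0, 100-
PI chart (minterm → PIs covering it):
  2 | -010,001-
  7 | 0-11  (sole → essential)
  8 | 1--0,100-
  9 | 100-  (sole → essential)
  14 | 1--0  (sole → essential)
Essential prime implicants: 0-11, 1--0, 100-

3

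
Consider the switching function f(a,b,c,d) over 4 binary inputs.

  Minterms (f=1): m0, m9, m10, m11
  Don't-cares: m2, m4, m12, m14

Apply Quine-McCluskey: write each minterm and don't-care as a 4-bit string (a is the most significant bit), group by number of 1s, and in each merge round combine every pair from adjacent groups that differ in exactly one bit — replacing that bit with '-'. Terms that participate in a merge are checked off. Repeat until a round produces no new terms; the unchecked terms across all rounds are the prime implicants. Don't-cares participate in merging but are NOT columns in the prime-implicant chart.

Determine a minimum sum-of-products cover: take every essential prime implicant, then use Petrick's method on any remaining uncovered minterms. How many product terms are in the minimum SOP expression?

3

[col 0] 0000*, 0010*, 0100*, 1001*, 1010*, 1011*, 1100*, 1110*
[col 1] -010, -100, 0-00, 00-0, 1-10, 10-1, 101-, 11-0
Prime implicants: -010, -100, 0-00, 00-0, 1-10, 10-1, 101-, 11-0
PI chart (minterm → PIs covering it):
  0 | 0-00,00-0
  9 | 10-1  (sole → essential)
  10 | -010,1-10,101-
  11 | 10-1,101-
Essential prime implicants: 10-1
Petrick residual → -010, 0-00
Minimum SOP uses 3 PIs: b'cd' + a'c'd' + ab'd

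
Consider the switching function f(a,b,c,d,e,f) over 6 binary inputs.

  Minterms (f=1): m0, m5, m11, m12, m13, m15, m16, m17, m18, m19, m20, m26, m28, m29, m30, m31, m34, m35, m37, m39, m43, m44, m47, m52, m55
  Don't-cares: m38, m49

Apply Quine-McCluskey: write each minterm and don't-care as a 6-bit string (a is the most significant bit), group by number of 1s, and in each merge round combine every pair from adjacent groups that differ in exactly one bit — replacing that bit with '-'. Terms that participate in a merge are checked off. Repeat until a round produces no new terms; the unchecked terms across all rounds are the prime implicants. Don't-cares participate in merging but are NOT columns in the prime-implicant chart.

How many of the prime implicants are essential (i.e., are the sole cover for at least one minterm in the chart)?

[col 0] 000000*, 000101*, 001011*, 001100*, 001101*, 001111*, 010000*, 010001*, 010010*, 010011*, 010100*, 011010*, 011100*, 011101*, 011110*, 011111*, 100010*, 100011*, 100101*, 100110*, 100111*, 101011*, 101100*, 101111*, 110001*, 110100*, 110111*
[col 1] -00101, -01011*, -01100, -01111*, -10001, -10100, 0-0000, 0-1100*, 0-1101*, 0-1111*, 00-101, 001-11*, 0011-1*, 00110-*, 01-010, 01-100, 010-00, 0100-0*, 0100-1*, 01000-*, 01001-*, 011-10, 0111-0*, 0111-1*, 01110-*, 01111-*, 1-0111, 10-011*, 10-111*, 100-10*, 100-11*, 10001-*, 1001-1, 10011-*, 101-11*
[col 2] -01-11, 0-11-1, 0-110-, 0100--, 0111--, 10--11, 100-1-
Prime implicants: -00101, -01-11, -01100, -10001, -10100, 0-0000, 0-11-1, 0-110-, 00-101, 01-010, 01-100, 010-00, 0100--, 011-10, 0111--, 1-0111, 10--11, 100-1-, 1001-1
PI chart (minterm → PIs covering it):
  0 | 0-0000  (sole → essential)
  5 | -00101,00-101
  11 | -01-11  (sole → essential)
  12 | -01100,0-110-
  13 | 0-11-1,0-110-,00-101
  15 | -01-11,0-11-1
  16 | 0-0000,010-00,0100--
  17 | -10001,0100--
  18 | 01-010,0100--
  19 | 0100--  (sole → essential)
  20 | -10100,01-100,010-00
  26 | 01-010,011-10
  28 | 0-110-,01-100,0111--
  29 | 0-11-1,0-110-,0111--
  30 | 011-10,0111--
  31 | 0-11-1,0111--
  34 | 100-1-  (sole → essential)
  35 | 10--11,100-1-
  37 | -00101,1001-1
  39 | 1-0111,10--11,100-1-,1001-1
  43 | -01-11,10--11
  44 | -01100  (sole → essential)
  47 | -01-11,10--11
  52 | -10100  (sole → essential)
  55 | 1-0111  (sole → essential)
Essential prime implicants: -01-11, -01100, -10100, 0-0000, 0100--, 1-0111, 100-1-

7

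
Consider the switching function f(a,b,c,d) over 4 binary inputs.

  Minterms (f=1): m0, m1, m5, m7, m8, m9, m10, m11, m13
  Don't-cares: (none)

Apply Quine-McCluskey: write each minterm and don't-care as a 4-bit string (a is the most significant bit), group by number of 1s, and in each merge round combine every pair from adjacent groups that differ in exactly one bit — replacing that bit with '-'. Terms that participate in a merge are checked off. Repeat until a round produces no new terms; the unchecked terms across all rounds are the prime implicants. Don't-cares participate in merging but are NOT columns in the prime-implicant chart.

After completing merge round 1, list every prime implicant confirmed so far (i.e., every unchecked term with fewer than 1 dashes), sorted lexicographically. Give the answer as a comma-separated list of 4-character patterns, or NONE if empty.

NONE

[col 0] 0000*, 0001*, 0101*, 0111*, 1000*, 1001*, 1010*, 1011*, 1101*
[col 1] -000*, -001*, -101*, 0-01*, 000-*, 01-1, 1-01*, 10-0*, 10-1*, 100-*, 101-*
[col 2] --01, -00-, 10--
Prime implicants: --01, -00-, 01-1, 10--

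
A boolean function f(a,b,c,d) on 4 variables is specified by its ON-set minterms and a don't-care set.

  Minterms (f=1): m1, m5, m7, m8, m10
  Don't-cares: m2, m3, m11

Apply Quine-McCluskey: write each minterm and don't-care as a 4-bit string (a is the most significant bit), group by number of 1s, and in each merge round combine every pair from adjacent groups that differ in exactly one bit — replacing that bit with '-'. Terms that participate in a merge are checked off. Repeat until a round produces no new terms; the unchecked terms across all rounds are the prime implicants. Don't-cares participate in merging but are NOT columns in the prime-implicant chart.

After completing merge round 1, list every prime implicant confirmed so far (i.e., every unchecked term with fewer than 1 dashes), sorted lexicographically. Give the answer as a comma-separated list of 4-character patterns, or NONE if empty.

[col 0] 0001*, 0010*, 0011*, 0101*, 0111*, 1000*, 1010*, 1011*
[col 1] -010*, -011*, 0-01*, 0-11*, 00-1*, 001-*, 01-1*, 10-0, 101-*
[col 2] -01-, 0--1
Prime implicants: -01-, 0--1, 10-0

NONE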